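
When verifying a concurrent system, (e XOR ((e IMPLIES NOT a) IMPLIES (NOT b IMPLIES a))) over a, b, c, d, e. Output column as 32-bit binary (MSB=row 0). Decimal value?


Formula: (e XOR ((e IMPLIES NOT a) IMPLIES (NOT b IMPLIES a))) over a, b, c, d, e (32 rows)
Evaluate each row (bits = a,b,c,d,e, MSB first):
  row 0 [00000]: (0 XOR ((0 IMPLIES NOT 0) IMPLIES (NOT 0 IMPLIES 0))) -> 0
  row 1 [00001]: (1 XOR ((1 IMPLIES NOT 0) IMPLIES (NOT 0 IMPLIES 0))) -> 1
  row 2 [00010]: (0 XOR ((0 IMPLIES NOT 0) IMPLIES (NOT 0 IMPLIES 0))) -> 0
  row 3 [00011]: (1 XOR ((1 IMPLIES NOT 0) IMPLIES (NOT 0 IMPLIES 0))) -> 1
  row 4 [00100]: (0 XOR ((0 IMPLIES NOT 0) IMPLIES (NOT 0 IMPLIES 0))) -> 0
  row 5 [00101]: (1 XOR ((1 IMPLIES NOT 0) IMPLIES (NOT 0 IMPLIES 0))) -> 1
  row 6 [00110]: (0 XOR ((0 IMPLIES NOT 0) IMPLIES (NOT 0 IMPLIES 0))) -> 0
  row 7 [00111]: (1 XOR ((1 IMPLIES NOT 0) IMPLIES (NOT 0 IMPLIES 0))) -> 1
  row 8 [01000]: (0 XOR ((0 IMPLIES NOT 0) IMPLIES (NOT 1 IMPLIES 0))) -> 1
  row 9 [01001]: (1 XOR ((1 IMPLIES NOT 0) IMPLIES (NOT 1 IMPLIES 0))) -> 0
  row 10 [01010]: (0 XOR ((0 IMPLIES NOT 0) IMPLIES (NOT 1 IMPLIES 0))) -> 1
  row 11 [01011]: (1 XOR ((1 IMPLIES NOT 0) IMPLIES (NOT 1 IMPLIES 0))) -> 0
  row 12 [01100]: (0 XOR ((0 IMPLIES NOT 0) IMPLIES (NOT 1 IMPLIES 0))) -> 1
  row 13 [01101]: (1 XOR ((1 IMPLIES NOT 0) IMPLIES (NOT 1 IMPLIES 0))) -> 0
  row 14 [01110]: (0 XOR ((0 IMPLIES NOT 0) IMPLIES (NOT 1 IMPLIES 0))) -> 1
  row 15 [01111]: (1 XOR ((1 IMPLIES NOT 0) IMPLIES (NOT 1 IMPLIES 0))) -> 0
  row 16 [10000]: (0 XOR ((0 IMPLIES NOT 1) IMPLIES (NOT 0 IMPLIES 1))) -> 1
  row 17 [10001]: (1 XOR ((1 IMPLIES NOT 1) IMPLIES (NOT 0 IMPLIES 1))) -> 0
  row 18 [10010]: (0 XOR ((0 IMPLIES NOT 1) IMPLIES (NOT 0 IMPLIES 1))) -> 1
  row 19 [10011]: (1 XOR ((1 IMPLIES NOT 1) IMPLIES (NOT 0 IMPLIES 1))) -> 0
  row 20 [10100]: (0 XOR ((0 IMPLIES NOT 1) IMPLIES (NOT 0 IMPLIES 1))) -> 1
  row 21 [10101]: (1 XOR ((1 IMPLIES NOT 1) IMPLIES (NOT 0 IMPLIES 1))) -> 0
  row 22 [10110]: (0 XOR ((0 IMPLIES NOT 1) IMPLIES (NOT 0 IMPLIES 1))) -> 1
  row 23 [10111]: (1 XOR ((1 IMPLIES NOT 1) IMPLIES (NOT 0 IMPLIES 1))) -> 0
  row 24 [11000]: (0 XOR ((0 IMPLIES NOT 1) IMPLIES (NOT 1 IMPLIES 1))) -> 1
  row 25 [11001]: (1 XOR ((1 IMPLIES NOT 1) IMPLIES (NOT 1 IMPLIES 1))) -> 0
  row 26 [11010]: (0 XOR ((0 IMPLIES NOT 1) IMPLIES (NOT 1 IMPLIES 1))) -> 1
  row 27 [11011]: (1 XOR ((1 IMPLIES NOT 1) IMPLIES (NOT 1 IMPLIES 1))) -> 0
  row 28 [11100]: (0 XOR ((0 IMPLIES NOT 1) IMPLIES (NOT 1 IMPLIES 1))) -> 1
  row 29 [11101]: (1 XOR ((1 IMPLIES NOT 1) IMPLIES (NOT 1 IMPLIES 1))) -> 0
  row 30 [11110]: (0 XOR ((0 IMPLIES NOT 1) IMPLIES (NOT 1 IMPLIES 1))) -> 1
  row 31 [11111]: (1 XOR ((1 IMPLIES NOT 1) IMPLIES (NOT 1 IMPLIES 1))) -> 0
Full result column, 4 rows per line (a,b,c fixed per line; d,e runs 00..11 left to right):
  rows 0-3 [a,b,c=000]: 0101  = hex 5
  rows 4-7 [a,b,c=001]: 0101  = hex 5
  rows 8-11 [a,b,c=010]: 1010  = hex A
  rows 12-15 [a,b,c=011]: 1010  = hex A
  rows 16-19 [a,b,c=100]: 1010  = hex A
  rows 20-23 [a,b,c=101]: 1010  = hex A
  rows 24-27 [a,b,c=110]: 1010  = hex A
  rows 28-31 [a,b,c=111]: 1010  = hex A
Output column (row 0 .. row 31) = 01010101101010101010101010101010
Output column grouped in 4s = 0101 0101 1010 1010 1010 1010 1010 1010 = 0x55AAAAAA
Convert to decimal digit by digit (value = value*16 + digit):
  5 -> 5
  5*16 + 5 = 85
  85*16 + 10 (A) = 1370
  1370*16 + 10 (A) = 21930
  21930*16 + 10 (A) = 350890
  350890*16 + 10 (A) = 5614250
  5614250*16 + 10 (A) = 89828010
  89828010*16 + 10 (A) = 1437248170
Decimal = 1437248170

1437248170


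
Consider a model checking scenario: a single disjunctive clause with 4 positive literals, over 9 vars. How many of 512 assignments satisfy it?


Step 1: Total=2^9=512
Step 2: Unsat when all 4 false: 2^5=32
Step 3: Sat=512-32=480

480


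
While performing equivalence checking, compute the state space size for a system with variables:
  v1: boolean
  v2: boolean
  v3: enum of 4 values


State space = product of domain sizes of all variables.
Domain sizes:
  v1 (boolean): 2
  v2 (boolean): 2
  v3 (enum of 4 values): 4
Product = 2 * 2 * 4 = 16

16


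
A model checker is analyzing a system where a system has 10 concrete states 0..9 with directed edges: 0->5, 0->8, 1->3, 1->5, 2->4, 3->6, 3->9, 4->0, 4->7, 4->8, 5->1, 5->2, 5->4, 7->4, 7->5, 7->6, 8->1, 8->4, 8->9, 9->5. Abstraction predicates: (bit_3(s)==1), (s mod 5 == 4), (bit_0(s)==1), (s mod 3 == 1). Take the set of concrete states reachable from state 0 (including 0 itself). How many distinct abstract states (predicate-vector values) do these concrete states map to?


BFS from 0:
Concrete reachable: {0, 1, 2, 3, 4, 5, 6, 7, 8, 9}
Abstract via predicates (bit_3(s)==1), (s mod 5 == 4), (bit_0(s)==1), (s mod 3 == 1):
  (0,0,0,0) <- {0, 2, 6}
  (0,0,1,0) <- {3, 5}
  (0,0,1,1) <- {1, 7}
  (0,1,0,1) <- {4}
  (1,0,0,0) <- {8}
  (1,1,1,0) <- {9}
Distinct abstract states = 6

6


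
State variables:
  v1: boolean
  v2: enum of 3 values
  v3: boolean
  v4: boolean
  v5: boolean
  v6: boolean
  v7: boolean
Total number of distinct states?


State space = product of domain sizes of all variables.
Domain sizes:
  v1 (boolean): 2
  v2 (enum of 3 values): 3
  v3 (boolean): 2
  v4 (boolean): 2
  v5 (boolean): 2
  v6 (boolean): 2
  v7 (boolean): 2
Product = 2 * 3 * 2 * 2 * 2 * 2 * 2 = 192

192


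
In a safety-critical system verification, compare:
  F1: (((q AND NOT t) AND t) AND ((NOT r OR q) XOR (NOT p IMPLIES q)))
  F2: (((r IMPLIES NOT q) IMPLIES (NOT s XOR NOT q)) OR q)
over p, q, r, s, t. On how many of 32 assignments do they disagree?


F1 = (((q AND NOT t) AND t) AND ((NOT r OR q) XOR (NOT p IMPLIES q)))
F2 = (((r IMPLIES NOT q) IMPLIES (NOT s XOR NOT q)) OR q)
Evaluate both on each of 32 rows (bits = p,q,r,s,t):
  row 0 [00000]: F1=0 F2=0 -> 0
  row 1 [00001]: F1=0 F2=0 -> 0
  row 2 [00010]: F1=0 F2=1 (differ) -> 1
  row 3 [00011]: F1=0 F2=1 (differ) -> 1
  row 4 [00100]: F1=0 F2=0 -> 0
  row 5 [00101]: F1=0 F2=0 -> 0
  row 6 [00110]: F1=0 F2=1 (differ) -> 1
  row 7 [00111]: F1=0 F2=1 (differ) -> 1
  row 8 [01000]: F1=0 F2=1 (differ) -> 1
  row 9 [01001]: F1=0 F2=1 (differ) -> 1
  row 10 [01010]: F1=0 F2=1 (differ) -> 1
  row 11 [01011]: F1=0 F2=1 (differ) -> 1
  row 12 [01100]: F1=0 F2=1 (differ) -> 1
  row 13 [01101]: F1=0 F2=1 (differ) -> 1
  row 14 [01110]: F1=0 F2=1 (differ) -> 1
  row 15 [01111]: F1=0 F2=1 (differ) -> 1
  row 16 [10000]: F1=0 F2=0 -> 0
  row 17 [10001]: F1=0 F2=0 -> 0
  row 18 [10010]: F1=0 F2=1 (differ) -> 1
  row 19 [10011]: F1=0 F2=1 (differ) -> 1
  row 20 [10100]: F1=0 F2=0 -> 0
  row 21 [10101]: F1=0 F2=0 -> 0
  row 22 [10110]: F1=0 F2=1 (differ) -> 1
  row 23 [10111]: F1=0 F2=1 (differ) -> 1
  row 24 [11000]: F1=0 F2=1 (differ) -> 1
  row 25 [11001]: F1=0 F2=1 (differ) -> 1
  row 26 [11010]: F1=0 F2=1 (differ) -> 1
  row 27 [11011]: F1=0 F2=1 (differ) -> 1
  row 28 [11100]: F1=0 F2=1 (differ) -> 1
  row 29 [11101]: F1=0 F2=1 (differ) -> 1
  row 30 [11110]: F1=0 F2=1 (differ) -> 1
  row 31 [11111]: F1=0 F2=1 (differ) -> 1
Full result column, 8 rows per line (p,q fixed per line; r,s,t runs 000..111 left to right):
  rows 0-7 [p,q=00]: 00110011  (ones: 4)
  rows 8-15 [p,q=01]: 11111111  (ones: 8)
  rows 16-23 [p,q=10]: 00110011  (ones: 4)
  rows 24-31 [p,q=11]: 11111111  (ones: 8)
Disagreements = 4+8+4+8 = 24

24


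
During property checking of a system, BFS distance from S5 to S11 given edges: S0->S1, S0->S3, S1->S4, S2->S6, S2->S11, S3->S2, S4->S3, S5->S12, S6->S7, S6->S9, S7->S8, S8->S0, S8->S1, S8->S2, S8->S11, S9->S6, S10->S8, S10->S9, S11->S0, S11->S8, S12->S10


BFS layer-by-layer from S5:
  dist 0: {S5}
  dist 1: {S12}
  dist 2: {S10}
  dist 3: {S8, S9}
  dist 4: {S0, S1, S2, S6, S11}
  -> S11 reached at distance 4
Shortest path length = 4

4


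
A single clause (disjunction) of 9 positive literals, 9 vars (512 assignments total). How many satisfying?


Step 1: Total=2^9=512
Step 2: Unsat when all 9 false: 2^0=1
Step 3: Sat=512-1=511

511


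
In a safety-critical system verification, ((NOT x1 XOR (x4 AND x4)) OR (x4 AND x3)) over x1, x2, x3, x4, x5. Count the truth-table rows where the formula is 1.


Formula: ((NOT x1 XOR (x4 AND x4)) OR (x4 AND x3)) over 5 vars (32 rows)
Evaluate each row (x1, x2, x3, x4, x5 as bits, MSB first):
  row 0 [00000]: ((NOT 0 XOR (0 AND 0)) OR (0 AND 0)) -> 1
  row 1 [00001]: ((NOT 0 XOR (0 AND 0)) OR (0 AND 0)) -> 1
  row 2 [00010]: ((NOT 0 XOR (1 AND 1)) OR (1 AND 0)) -> 0
  row 3 [00011]: ((NOT 0 XOR (1 AND 1)) OR (1 AND 0)) -> 0
  row 4 [00100]: ((NOT 0 XOR (0 AND 0)) OR (0 AND 1)) -> 1
  row 5 [00101]: ((NOT 0 XOR (0 AND 0)) OR (0 AND 1)) -> 1
  row 6 [00110]: ((NOT 0 XOR (1 AND 1)) OR (1 AND 1)) -> 1
  row 7 [00111]: ((NOT 0 XOR (1 AND 1)) OR (1 AND 1)) -> 1
  row 8 [01000]: ((NOT 0 XOR (0 AND 0)) OR (0 AND 0)) -> 1
  row 9 [01001]: ((NOT 0 XOR (0 AND 0)) OR (0 AND 0)) -> 1
  row 10 [01010]: ((NOT 0 XOR (1 AND 1)) OR (1 AND 0)) -> 0
  row 11 [01011]: ((NOT 0 XOR (1 AND 1)) OR (1 AND 0)) -> 0
  row 12 [01100]: ((NOT 0 XOR (0 AND 0)) OR (0 AND 1)) -> 1
  row 13 [01101]: ((NOT 0 XOR (0 AND 0)) OR (0 AND 1)) -> 1
  row 14 [01110]: ((NOT 0 XOR (1 AND 1)) OR (1 AND 1)) -> 1
  row 15 [01111]: ((NOT 0 XOR (1 AND 1)) OR (1 AND 1)) -> 1
  row 16 [10000]: ((NOT 1 XOR (0 AND 0)) OR (0 AND 0)) -> 0
  row 17 [10001]: ((NOT 1 XOR (0 AND 0)) OR (0 AND 0)) -> 0
  row 18 [10010]: ((NOT 1 XOR (1 AND 1)) OR (1 AND 0)) -> 1
  row 19 [10011]: ((NOT 1 XOR (1 AND 1)) OR (1 AND 0)) -> 1
  row 20 [10100]: ((NOT 1 XOR (0 AND 0)) OR (0 AND 1)) -> 0
  row 21 [10101]: ((NOT 1 XOR (0 AND 0)) OR (0 AND 1)) -> 0
  row 22 [10110]: ((NOT 1 XOR (1 AND 1)) OR (1 AND 1)) -> 1
  row 23 [10111]: ((NOT 1 XOR (1 AND 1)) OR (1 AND 1)) -> 1
  row 24 [11000]: ((NOT 1 XOR (0 AND 0)) OR (0 AND 0)) -> 0
  row 25 [11001]: ((NOT 1 XOR (0 AND 0)) OR (0 AND 0)) -> 0
  row 26 [11010]: ((NOT 1 XOR (1 AND 1)) OR (1 AND 0)) -> 1
  row 27 [11011]: ((NOT 1 XOR (1 AND 1)) OR (1 AND 0)) -> 1
  row 28 [11100]: ((NOT 1 XOR (0 AND 0)) OR (0 AND 1)) -> 0
  row 29 [11101]: ((NOT 1 XOR (0 AND 0)) OR (0 AND 1)) -> 0
  row 30 [11110]: ((NOT 1 XOR (1 AND 1)) OR (1 AND 1)) -> 1
  row 31 [11111]: ((NOT 1 XOR (1 AND 1)) OR (1 AND 1)) -> 1
Full result column, 8 rows per line (x1,x2 fixed per line; x3,x4,x5 runs 000..111 left to right):
  rows 0-7 [x1,x2=00]: 11001111  (ones: 6)
  rows 8-15 [x1,x2=01]: 11001111  (ones: 6)
  rows 16-23 [x1,x2=10]: 00110011  (ones: 4)
  rows 24-31 [x1,x2=11]: 00110011  (ones: 4)
Count of 1-rows = 6+6+4+4 = 20

20


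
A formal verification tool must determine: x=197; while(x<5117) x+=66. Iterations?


Step 1: x goes from 197 toward 5117 by 66; the body runs while x<5117, so iterations = ceil((bound-start)/step)
Step 2: Distance=4920
Step 3: ceil(4920/66)=75

75


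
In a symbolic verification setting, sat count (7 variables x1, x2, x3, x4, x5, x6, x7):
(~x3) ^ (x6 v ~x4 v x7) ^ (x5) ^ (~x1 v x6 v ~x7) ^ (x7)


CNF with 5 clauses over 7 vars (128 assignments).
An assignment satisfies CNF iff every clause has >=1 true literal.
Check each row (bits = x1,x2,x3,x4,x5,x6,x7; clause T/F shown):
  row 0 [0000000]: clauses=TTFTF -> 0
  row 1 [0000001]: clauses=TTFTT -> 0
  row 2 [0000010]: clauses=TTFTF -> 0
  row 3 [0000011]: clauses=TTFTT -> 0
  row 4 [0000100]: clauses=TTTTF -> 0
  (every remaining row is evaluated the same way; all 128 results are listed next)
Full result column, 8 rows per line (x1,x2,x3,x4 fixed per line; x5,x6,x7 runs 000..111 left to right):
  rows 0-7 [x1,x2,x3,x4=0000]: 00000101  (ones: 2)
  rows 8-15 [x1,x2,x3,x4=0001]: 00000101  (ones: 2)
  rows 16-23 [x1,x2,x3,x4=0010]: 00000000  (ones: 0)
  rows 24-31 [x1,x2,x3,x4=0011]: 00000000  (ones: 0)
  rows 32-39 [x1,x2,x3,x4=0100]: 00000101  (ones: 2)
  rows 40-47 [x1,x2,x3,x4=0101]: 00000101  (ones: 2)
  rows 48-55 [x1,x2,x3,x4=0110]: 00000000  (ones: 0)
  rows 56-63 [x1,x2,x3,x4=0111]: 00000000  (ones: 0)
  rows 64-71 [x1,x2,x3,x4=1000]: 00000001  (ones: 1)
  rows 72-79 [x1,x2,x3,x4=1001]: 00000001  (ones: 1)
  rows 80-87 [x1,x2,x3,x4=1010]: 00000000  (ones: 0)
  rows 88-95 [x1,x2,x3,x4=1011]: 00000000  (ones: 0)
  rows 96-103 [x1,x2,x3,x4=1100]: 00000001  (ones: 1)
  rows 104-111 [x1,x2,x3,x4=1101]: 00000001  (ones: 1)
  rows 112-119 [x1,x2,x3,x4=1110]: 00000000  (ones: 0)
  rows 120-127 [x1,x2,x3,x4=1111]: 00000000  (ones: 0)
Satisfying assignments = 2+2+0+0+2+2+0+0+1+1+0+0+1+1+0+0 = 12

12


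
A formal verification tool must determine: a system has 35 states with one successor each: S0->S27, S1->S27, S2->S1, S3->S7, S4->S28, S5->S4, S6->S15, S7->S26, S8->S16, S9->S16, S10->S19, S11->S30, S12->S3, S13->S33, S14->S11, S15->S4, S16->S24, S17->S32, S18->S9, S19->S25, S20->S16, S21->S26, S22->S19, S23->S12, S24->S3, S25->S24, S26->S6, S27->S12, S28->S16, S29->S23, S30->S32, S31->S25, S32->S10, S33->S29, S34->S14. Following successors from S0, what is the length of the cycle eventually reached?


Trace from S0 until a state repeats:
  S0 -> S27 -> S12 -> S3 -> S7 -> S26 -> S6 -> S15 -> S4 -> S28 -> S16 -> S24 -> S3
S3 first seen at step 3, revisited at step 12.
Cycle length = 12 - 3 = 9

9


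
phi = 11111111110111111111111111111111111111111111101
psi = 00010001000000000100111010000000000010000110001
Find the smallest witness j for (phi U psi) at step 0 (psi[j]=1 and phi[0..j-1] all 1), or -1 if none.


(phi U psi) at 0: need smallest j with psi[j]=1 and phi[i]=1 for all i in [0,j).
Scan from step 0:
  step 0: phi=1, psi=0 -> continue
  step 1: phi=1, psi=0 -> continue
  step 2: phi=1, psi=0 -> continue
  step 3: psi=1 and phi held for [0,3) -> witness found
Witness step = 3

3


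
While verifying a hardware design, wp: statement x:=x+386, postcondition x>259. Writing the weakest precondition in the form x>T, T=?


Formula: wp(x:=E, P) = P[E/x] (substitute E for x in postcondition)
Step 1: Postcondition: x>259
Step 2: Substitute x+386 for x: x+386>259
Step 3: Solve for x: x > 259-386 = -127

-127


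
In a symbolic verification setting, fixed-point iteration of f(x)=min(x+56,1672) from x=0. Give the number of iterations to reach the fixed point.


Step 1: x=0, cap=1672, increment=56
Step 2: x grows by 56 each step until capped at 1672; fixed point is x=1672
Step 3: iterations = ceil(1672/56) = 30

30


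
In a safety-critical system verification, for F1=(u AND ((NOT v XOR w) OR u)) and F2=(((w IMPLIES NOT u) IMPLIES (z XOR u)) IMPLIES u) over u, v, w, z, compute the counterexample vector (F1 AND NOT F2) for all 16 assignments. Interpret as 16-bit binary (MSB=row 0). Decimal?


F1 = (u AND ((NOT v XOR w) OR u))
F2 = (((w IMPLIES NOT u) IMPLIES (z XOR u)) IMPLIES u)
Counterexample to F1=>F2 is where F1=1 and F2=0.
Evaluate each row (bits = u,v,w,z, MSB first):
  row 0 [0000]: F1=0 F2=1 -> F1&~F2 -> 0
  row 1 [0001]: F1=0 F2=0 -> F1&~F2 -> 0
  row 2 [0010]: F1=0 F2=1 -> F1&~F2 -> 0
  row 3 [0011]: F1=0 F2=0 -> F1&~F2 -> 0
  row 4 [0100]: F1=0 F2=1 -> F1&~F2 -> 0
  row 5 [0101]: F1=0 F2=0 -> F1&~F2 -> 0
  row 6 [0110]: F1=0 F2=1 -> F1&~F2 -> 0
  row 7 [0111]: F1=0 F2=0 -> F1&~F2 -> 0
  row 8 [1000]: F1=1 F2=1 -> F1&~F2 -> 0
  row 9 [1001]: F1=1 F2=1 -> F1&~F2 -> 0
  row 10 [1010]: F1=1 F2=1 -> F1&~F2 -> 0
  row 11 [1011]: F1=1 F2=1 -> F1&~F2 -> 0
  row 12 [1100]: F1=1 F2=1 -> F1&~F2 -> 0
  row 13 [1101]: F1=1 F2=1 -> F1&~F2 -> 0
  row 14 [1110]: F1=1 F2=1 -> F1&~F2 -> 0
  row 15 [1111]: F1=1 F2=1 -> F1&~F2 -> 0
Full result column, 4 rows per line (u,v fixed per line; w,z runs 00..11 left to right):
  rows 0-3 [u,v=00]: 0000  = hex 0
  rows 4-7 [u,v=01]: 0000  = hex 0
  rows 8-11 [u,v=10]: 0000  = hex 0
  rows 12-15 [u,v=11]: 0000  = hex 0
Counterexample vector (row 0 .. row 15) = 0000000000000000
Output column grouped in 4s = 0000 0000 0000 0000 = 0x0000
Convert to decimal digit by digit (value = value*16 + digit):
  0 -> 0
  0*16 + 0 = 0
  0*16 + 0 = 0
  0*16 + 0 = 0
Decimal = 0

0


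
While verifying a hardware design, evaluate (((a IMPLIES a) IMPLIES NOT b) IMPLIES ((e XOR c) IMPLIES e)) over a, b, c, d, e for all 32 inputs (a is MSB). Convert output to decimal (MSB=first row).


Formula: (((a IMPLIES a) IMPLIES NOT b) IMPLIES ((e XOR c) IMPLIES e)) over a, b, c, d, e (32 rows)
Evaluate each row (bits = a,b,c,d,e, MSB first):
  row 0 [00000]: (((0 IMPLIES 0) IMPLIES NOT 0) IMPLIES ((0 XOR 0) IMPLIES 0)) -> 1
  row 1 [00001]: (((0 IMPLIES 0) IMPLIES NOT 0) IMPLIES ((1 XOR 0) IMPLIES 1)) -> 1
  row 2 [00010]: (((0 IMPLIES 0) IMPLIES NOT 0) IMPLIES ((0 XOR 0) IMPLIES 0)) -> 1
  row 3 [00011]: (((0 IMPLIES 0) IMPLIES NOT 0) IMPLIES ((1 XOR 0) IMPLIES 1)) -> 1
  row 4 [00100]: (((0 IMPLIES 0) IMPLIES NOT 0) IMPLIES ((0 XOR 1) IMPLIES 0)) -> 0
  row 5 [00101]: (((0 IMPLIES 0) IMPLIES NOT 0) IMPLIES ((1 XOR 1) IMPLIES 1)) -> 1
  row 6 [00110]: (((0 IMPLIES 0) IMPLIES NOT 0) IMPLIES ((0 XOR 1) IMPLIES 0)) -> 0
  row 7 [00111]: (((0 IMPLIES 0) IMPLIES NOT 0) IMPLIES ((1 XOR 1) IMPLIES 1)) -> 1
  row 8 [01000]: (((0 IMPLIES 0) IMPLIES NOT 1) IMPLIES ((0 XOR 0) IMPLIES 0)) -> 1
  row 9 [01001]: (((0 IMPLIES 0) IMPLIES NOT 1) IMPLIES ((1 XOR 0) IMPLIES 1)) -> 1
  row 10 [01010]: (((0 IMPLIES 0) IMPLIES NOT 1) IMPLIES ((0 XOR 0) IMPLIES 0)) -> 1
  row 11 [01011]: (((0 IMPLIES 0) IMPLIES NOT 1) IMPLIES ((1 XOR 0) IMPLIES 1)) -> 1
  row 12 [01100]: (((0 IMPLIES 0) IMPLIES NOT 1) IMPLIES ((0 XOR 1) IMPLIES 0)) -> 1
  row 13 [01101]: (((0 IMPLIES 0) IMPLIES NOT 1) IMPLIES ((1 XOR 1) IMPLIES 1)) -> 1
  row 14 [01110]: (((0 IMPLIES 0) IMPLIES NOT 1) IMPLIES ((0 XOR 1) IMPLIES 0)) -> 1
  row 15 [01111]: (((0 IMPLIES 0) IMPLIES NOT 1) IMPLIES ((1 XOR 1) IMPLIES 1)) -> 1
  row 16 [10000]: (((1 IMPLIES 1) IMPLIES NOT 0) IMPLIES ((0 XOR 0) IMPLIES 0)) -> 1
  row 17 [10001]: (((1 IMPLIES 1) IMPLIES NOT 0) IMPLIES ((1 XOR 0) IMPLIES 1)) -> 1
  row 18 [10010]: (((1 IMPLIES 1) IMPLIES NOT 0) IMPLIES ((0 XOR 0) IMPLIES 0)) -> 1
  row 19 [10011]: (((1 IMPLIES 1) IMPLIES NOT 0) IMPLIES ((1 XOR 0) IMPLIES 1)) -> 1
  row 20 [10100]: (((1 IMPLIES 1) IMPLIES NOT 0) IMPLIES ((0 XOR 1) IMPLIES 0)) -> 0
  row 21 [10101]: (((1 IMPLIES 1) IMPLIES NOT 0) IMPLIES ((1 XOR 1) IMPLIES 1)) -> 1
  row 22 [10110]: (((1 IMPLIES 1) IMPLIES NOT 0) IMPLIES ((0 XOR 1) IMPLIES 0)) -> 0
  row 23 [10111]: (((1 IMPLIES 1) IMPLIES NOT 0) IMPLIES ((1 XOR 1) IMPLIES 1)) -> 1
  row 24 [11000]: (((1 IMPLIES 1) IMPLIES NOT 1) IMPLIES ((0 XOR 0) IMPLIES 0)) -> 1
  row 25 [11001]: (((1 IMPLIES 1) IMPLIES NOT 1) IMPLIES ((1 XOR 0) IMPLIES 1)) -> 1
  row 26 [11010]: (((1 IMPLIES 1) IMPLIES NOT 1) IMPLIES ((0 XOR 0) IMPLIES 0)) -> 1
  row 27 [11011]: (((1 IMPLIES 1) IMPLIES NOT 1) IMPLIES ((1 XOR 0) IMPLIES 1)) -> 1
  row 28 [11100]: (((1 IMPLIES 1) IMPLIES NOT 1) IMPLIES ((0 XOR 1) IMPLIES 0)) -> 1
  row 29 [11101]: (((1 IMPLIES 1) IMPLIES NOT 1) IMPLIES ((1 XOR 1) IMPLIES 1)) -> 1
  row 30 [11110]: (((1 IMPLIES 1) IMPLIES NOT 1) IMPLIES ((0 XOR 1) IMPLIES 0)) -> 1
  row 31 [11111]: (((1 IMPLIES 1) IMPLIES NOT 1) IMPLIES ((1 XOR 1) IMPLIES 1)) -> 1
Full result column, 4 rows per line (a,b,c fixed per line; d,e runs 00..11 left to right):
  rows 0-3 [a,b,c=000]: 1111  = hex F
  rows 4-7 [a,b,c=001]: 0101  = hex 5
  rows 8-11 [a,b,c=010]: 1111  = hex F
  rows 12-15 [a,b,c=011]: 1111  = hex F
  rows 16-19 [a,b,c=100]: 1111  = hex F
  rows 20-23 [a,b,c=101]: 0101  = hex 5
  rows 24-27 [a,b,c=110]: 1111  = hex F
  rows 28-31 [a,b,c=111]: 1111  = hex F
Output column (row 0 .. row 31) = 11110101111111111111010111111111
Output column grouped in 4s = 1111 0101 1111 1111 1111 0101 1111 1111 = 0xF5FFF5FF
Convert to decimal digit by digit (value = value*16 + digit):
  F -> 15
  15*16 + 5 = 245
  245*16 + 15 (F) = 3935
  3935*16 + 15 (F) = 62975
  62975*16 + 15 (F) = 1007615
  1007615*16 + 5 = 16121845
  16121845*16 + 15 (F) = 257949535
  257949535*16 + 15 (F) = 4127192575
Decimal = 4127192575

4127192575


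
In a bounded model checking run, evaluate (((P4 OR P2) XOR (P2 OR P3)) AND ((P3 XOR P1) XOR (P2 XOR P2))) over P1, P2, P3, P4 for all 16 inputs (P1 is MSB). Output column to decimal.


Formula: (((P4 OR P2) XOR (P2 OR P3)) AND ((P3 XOR P1) XOR (P2 XOR P2))) over P1, P2, P3, P4 (16 rows)
Evaluate each row (bits = P1,P2,P3,P4, MSB first):
  row 0 [0000]: (((0 OR 0) XOR (0 OR 0)) AND ((0 XOR 0) XOR (0 XOR 0))) -> 0
  row 1 [0001]: (((1 OR 0) XOR (0 OR 0)) AND ((0 XOR 0) XOR (0 XOR 0))) -> 0
  row 2 [0010]: (((0 OR 0) XOR (0 OR 1)) AND ((1 XOR 0) XOR (0 XOR 0))) -> 1
  row 3 [0011]: (((1 OR 0) XOR (0 OR 1)) AND ((1 XOR 0) XOR (0 XOR 0))) -> 0
  row 4 [0100]: (((0 OR 1) XOR (1 OR 0)) AND ((0 XOR 0) XOR (1 XOR 1))) -> 0
  row 5 [0101]: (((1 OR 1) XOR (1 OR 0)) AND ((0 XOR 0) XOR (1 XOR 1))) -> 0
  row 6 [0110]: (((0 OR 1) XOR (1 OR 1)) AND ((1 XOR 0) XOR (1 XOR 1))) -> 0
  row 7 [0111]: (((1 OR 1) XOR (1 OR 1)) AND ((1 XOR 0) XOR (1 XOR 1))) -> 0
  row 8 [1000]: (((0 OR 0) XOR (0 OR 0)) AND ((0 XOR 1) XOR (0 XOR 0))) -> 0
  row 9 [1001]: (((1 OR 0) XOR (0 OR 0)) AND ((0 XOR 1) XOR (0 XOR 0))) -> 1
  row 10 [1010]: (((0 OR 0) XOR (0 OR 1)) AND ((1 XOR 1) XOR (0 XOR 0))) -> 0
  row 11 [1011]: (((1 OR 0) XOR (0 OR 1)) AND ((1 XOR 1) XOR (0 XOR 0))) -> 0
  row 12 [1100]: (((0 OR 1) XOR (1 OR 0)) AND ((0 XOR 1) XOR (1 XOR 1))) -> 0
  row 13 [1101]: (((1 OR 1) XOR (1 OR 0)) AND ((0 XOR 1) XOR (1 XOR 1))) -> 0
  row 14 [1110]: (((0 OR 1) XOR (1 OR 1)) AND ((1 XOR 1) XOR (1 XOR 1))) -> 0
  row 15 [1111]: (((1 OR 1) XOR (1 OR 1)) AND ((1 XOR 1) XOR (1 XOR 1))) -> 0
Full result column, 4 rows per line (P1,P2 fixed per line; P3,P4 runs 00..11 left to right):
  rows 0-3 [P1,P2=00]: 0010  = hex 2
  rows 4-7 [P1,P2=01]: 0000  = hex 0
  rows 8-11 [P1,P2=10]: 0100  = hex 4
  rows 12-15 [P1,P2=11]: 0000  = hex 0
Output column (row 0 .. row 15) = 0010000001000000
Output column grouped in 4s = 0010 0000 0100 0000 = 0x2040
Convert to decimal digit by digit (value = value*16 + digit):
  2 -> 2
  2*16 + 0 = 32
  32*16 + 4 = 516
  516*16 + 0 = 8256
Decimal = 8256

8256


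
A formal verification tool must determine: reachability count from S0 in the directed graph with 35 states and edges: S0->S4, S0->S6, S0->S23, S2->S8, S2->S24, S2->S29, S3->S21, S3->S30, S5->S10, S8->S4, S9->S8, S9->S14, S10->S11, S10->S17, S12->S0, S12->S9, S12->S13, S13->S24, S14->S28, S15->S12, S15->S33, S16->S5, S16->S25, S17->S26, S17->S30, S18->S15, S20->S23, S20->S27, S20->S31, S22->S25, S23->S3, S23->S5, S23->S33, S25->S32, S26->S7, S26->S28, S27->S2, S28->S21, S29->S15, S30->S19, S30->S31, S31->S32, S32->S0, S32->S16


BFS from S0:
  layer 0: {S0}
  layer 1: {S4, S6, S23}
  layer 2: {S3, S5, S33}
  layer 3: {S10, S21, S30}
  layer 4: {S11, S17, S19, S31}
  layer 5: {S26, S32}
  layer 6: {S7, S16, S28}
  layer 7: {S25}
Reachable set: {S0, S3, S4, S5, S6, S7, S10, S11, S16, S17, S19, S21, S23, S25, S26, S28, S30, S31, S32, S33}
Count = 20

20


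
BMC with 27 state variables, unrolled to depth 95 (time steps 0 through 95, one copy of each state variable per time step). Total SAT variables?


BMC unrolls to depth k, creating one copy of each state var for steps 0..k.
Step count = 95 + 1 = 96 (steps 0 through 95)
Vars per step = 27
Total = 27 * 96 = 2592

2592


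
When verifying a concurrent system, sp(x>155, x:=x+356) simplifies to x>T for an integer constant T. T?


Formula: sp(P, x:=E) = exists old_x. (x = E[old_x/x]) AND P[old_x/x] (old_x is the value of x before the assignment; eliminate old_x by solving x = E[old_x/x] for old_x)
Step 1: Precondition P: x>155, i.e. old_x > 155
Step 2: Assignment gives x = old_x + 356, so old_x = x - 356
Step 3: Substitute into P: x - 356 > 155
Step 4: Simplify: x > 155+356 = 511

511


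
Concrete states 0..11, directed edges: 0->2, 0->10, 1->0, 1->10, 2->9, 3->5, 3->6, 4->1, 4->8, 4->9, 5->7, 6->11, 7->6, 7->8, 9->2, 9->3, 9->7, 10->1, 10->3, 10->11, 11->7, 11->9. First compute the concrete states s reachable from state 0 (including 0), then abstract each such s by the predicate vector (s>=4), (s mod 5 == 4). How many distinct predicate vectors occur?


BFS from 0:
Concrete reachable: {0, 1, 2, 3, 5, 6, 7, 8, 9, 10, 11}
Abstract via predicates (s>=4), (s mod 5 == 4):
  (0,0) <- {0, 1, 2, 3}
  (1,0) <- {5, 6, 7, 8, 10, 11}
  (1,1) <- {9}
Distinct abstract states = 3

3


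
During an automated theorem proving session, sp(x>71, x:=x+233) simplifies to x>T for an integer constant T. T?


Formula: sp(P, x:=E) = exists old_x. (x = E[old_x/x]) AND P[old_x/x] (old_x is the value of x before the assignment; eliminate old_x by solving x = E[old_x/x] for old_x)
Step 1: Precondition P: x>71, i.e. old_x > 71
Step 2: Assignment gives x = old_x + 233, so old_x = x - 233
Step 3: Substitute into P: x - 233 > 71
Step 4: Simplify: x > 71+233 = 304

304


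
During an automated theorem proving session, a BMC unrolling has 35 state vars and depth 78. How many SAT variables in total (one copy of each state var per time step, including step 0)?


BMC unrolls to depth k, creating one copy of each state var for steps 0..k.
Step count = 78 + 1 = 79 (steps 0 through 78)
Vars per step = 35
Total = 35 * 79 = 2765

2765


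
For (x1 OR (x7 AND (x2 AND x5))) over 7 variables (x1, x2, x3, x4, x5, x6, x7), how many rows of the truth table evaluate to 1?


Formula: (x1 OR (x7 AND (x2 AND x5))) over 7 vars (128 rows)
Evaluate each row (x1, x2, x3, x4, x5, x6, x7 as bits, MSB first):
  row 0 [0000000]: (0 OR (0 AND (0 AND 0))) -> 0
  row 1 [0000001]: (0 OR (1 AND (0 AND 0))) -> 0
  row 2 [0000010]: (0 OR (0 AND (0 AND 0))) -> 0
  row 3 [0000011]: (0 OR (1 AND (0 AND 0))) -> 0
  row 4 [0000100]: (0 OR (0 AND (0 AND 1))) -> 0
  (every remaining row is evaluated the same way; all 128 results are listed next)
Full result column, 8 rows per line (x1,x2,x3,x4 fixed per line; x5,x6,x7 runs 000..111 left to right):
  rows 0-7 [x1,x2,x3,x4=0000]: 00000000  (ones: 0)
  rows 8-15 [x1,x2,x3,x4=0001]: 00000000  (ones: 0)
  rows 16-23 [x1,x2,x3,x4=0010]: 00000000  (ones: 0)
  rows 24-31 [x1,x2,x3,x4=0011]: 00000000  (ones: 0)
  rows 32-39 [x1,x2,x3,x4=0100]: 00000101  (ones: 2)
  rows 40-47 [x1,x2,x3,x4=0101]: 00000101  (ones: 2)
  rows 48-55 [x1,x2,x3,x4=0110]: 00000101  (ones: 2)
  rows 56-63 [x1,x2,x3,x4=0111]: 00000101  (ones: 2)
  rows 64-71 [x1,x2,x3,x4=1000]: 11111111  (ones: 8)
  rows 72-79 [x1,x2,x3,x4=1001]: 11111111  (ones: 8)
  rows 80-87 [x1,x2,x3,x4=1010]: 11111111  (ones: 8)
  rows 88-95 [x1,x2,x3,x4=1011]: 11111111  (ones: 8)
  rows 96-103 [x1,x2,x3,x4=1100]: 11111111  (ones: 8)
  rows 104-111 [x1,x2,x3,x4=1101]: 11111111  (ones: 8)
  rows 112-119 [x1,x2,x3,x4=1110]: 11111111  (ones: 8)
  rows 120-127 [x1,x2,x3,x4=1111]: 11111111  (ones: 8)
Count of 1-rows = 0+0+0+0+2+2+2+2+8+8+8+8+8+8+8+8 = 72

72


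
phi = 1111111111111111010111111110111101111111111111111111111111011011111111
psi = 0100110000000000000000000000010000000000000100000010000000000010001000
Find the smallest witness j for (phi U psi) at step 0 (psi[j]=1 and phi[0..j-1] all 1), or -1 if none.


(phi U psi) at 0: need smallest j with psi[j]=1 and phi[i]=1 for all i in [0,j).
Scan from step 0:
  step 0: phi=1, psi=0 -> continue
  step 1: psi=1 and phi held for [0,1) -> witness found
Witness step = 1

1


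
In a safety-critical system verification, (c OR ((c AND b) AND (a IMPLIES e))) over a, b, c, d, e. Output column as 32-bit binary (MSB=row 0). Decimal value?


Formula: (c OR ((c AND b) AND (a IMPLIES e))) over a, b, c, d, e (32 rows)
Evaluate each row (bits = a,b,c,d,e, MSB first):
  row 0 [00000]: (0 OR ((0 AND 0) AND (0 IMPLIES 0))) -> 0
  row 1 [00001]: (0 OR ((0 AND 0) AND (0 IMPLIES 1))) -> 0
  row 2 [00010]: (0 OR ((0 AND 0) AND (0 IMPLIES 0))) -> 0
  row 3 [00011]: (0 OR ((0 AND 0) AND (0 IMPLIES 1))) -> 0
  row 4 [00100]: (1 OR ((1 AND 0) AND (0 IMPLIES 0))) -> 1
  row 5 [00101]: (1 OR ((1 AND 0) AND (0 IMPLIES 1))) -> 1
  row 6 [00110]: (1 OR ((1 AND 0) AND (0 IMPLIES 0))) -> 1
  row 7 [00111]: (1 OR ((1 AND 0) AND (0 IMPLIES 1))) -> 1
  row 8 [01000]: (0 OR ((0 AND 1) AND (0 IMPLIES 0))) -> 0
  row 9 [01001]: (0 OR ((0 AND 1) AND (0 IMPLIES 1))) -> 0
  row 10 [01010]: (0 OR ((0 AND 1) AND (0 IMPLIES 0))) -> 0
  row 11 [01011]: (0 OR ((0 AND 1) AND (0 IMPLIES 1))) -> 0
  row 12 [01100]: (1 OR ((1 AND 1) AND (0 IMPLIES 0))) -> 1
  row 13 [01101]: (1 OR ((1 AND 1) AND (0 IMPLIES 1))) -> 1
  row 14 [01110]: (1 OR ((1 AND 1) AND (0 IMPLIES 0))) -> 1
  row 15 [01111]: (1 OR ((1 AND 1) AND (0 IMPLIES 1))) -> 1
  row 16 [10000]: (0 OR ((0 AND 0) AND (1 IMPLIES 0))) -> 0
  row 17 [10001]: (0 OR ((0 AND 0) AND (1 IMPLIES 1))) -> 0
  row 18 [10010]: (0 OR ((0 AND 0) AND (1 IMPLIES 0))) -> 0
  row 19 [10011]: (0 OR ((0 AND 0) AND (1 IMPLIES 1))) -> 0
  row 20 [10100]: (1 OR ((1 AND 0) AND (1 IMPLIES 0))) -> 1
  row 21 [10101]: (1 OR ((1 AND 0) AND (1 IMPLIES 1))) -> 1
  row 22 [10110]: (1 OR ((1 AND 0) AND (1 IMPLIES 0))) -> 1
  row 23 [10111]: (1 OR ((1 AND 0) AND (1 IMPLIES 1))) -> 1
  row 24 [11000]: (0 OR ((0 AND 1) AND (1 IMPLIES 0))) -> 0
  row 25 [11001]: (0 OR ((0 AND 1) AND (1 IMPLIES 1))) -> 0
  row 26 [11010]: (0 OR ((0 AND 1) AND (1 IMPLIES 0))) -> 0
  row 27 [11011]: (0 OR ((0 AND 1) AND (1 IMPLIES 1))) -> 0
  row 28 [11100]: (1 OR ((1 AND 1) AND (1 IMPLIES 0))) -> 1
  row 29 [11101]: (1 OR ((1 AND 1) AND (1 IMPLIES 1))) -> 1
  row 30 [11110]: (1 OR ((1 AND 1) AND (1 IMPLIES 0))) -> 1
  row 31 [11111]: (1 OR ((1 AND 1) AND (1 IMPLIES 1))) -> 1
Full result column, 4 rows per line (a,b,c fixed per line; d,e runs 00..11 left to right):
  rows 0-3 [a,b,c=000]: 0000  = hex 0
  rows 4-7 [a,b,c=001]: 1111  = hex F
  rows 8-11 [a,b,c=010]: 0000  = hex 0
  rows 12-15 [a,b,c=011]: 1111  = hex F
  rows 16-19 [a,b,c=100]: 0000  = hex 0
  rows 20-23 [a,b,c=101]: 1111  = hex F
  rows 24-27 [a,b,c=110]: 0000  = hex 0
  rows 28-31 [a,b,c=111]: 1111  = hex F
Output column (row 0 .. row 31) = 00001111000011110000111100001111
Output column grouped in 4s = 0000 1111 0000 1111 0000 1111 0000 1111 = 0x0F0F0F0F
Convert to decimal digit by digit (value = value*16 + digit):
  0 -> 0
  0*16 + 15 (F) = 15
  15*16 + 0 = 240
  240*16 + 15 (F) = 3855
  3855*16 + 0 = 61680
  61680*16 + 15 (F) = 986895
  986895*16 + 0 = 15790320
  15790320*16 + 15 (F) = 252645135
Decimal = 252645135

252645135


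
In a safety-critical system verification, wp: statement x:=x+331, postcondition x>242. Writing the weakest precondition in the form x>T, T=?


Formula: wp(x:=E, P) = P[E/x] (substitute E for x in postcondition)
Step 1: Postcondition: x>242
Step 2: Substitute x+331 for x: x+331>242
Step 3: Solve for x: x > 242-331 = -89

-89


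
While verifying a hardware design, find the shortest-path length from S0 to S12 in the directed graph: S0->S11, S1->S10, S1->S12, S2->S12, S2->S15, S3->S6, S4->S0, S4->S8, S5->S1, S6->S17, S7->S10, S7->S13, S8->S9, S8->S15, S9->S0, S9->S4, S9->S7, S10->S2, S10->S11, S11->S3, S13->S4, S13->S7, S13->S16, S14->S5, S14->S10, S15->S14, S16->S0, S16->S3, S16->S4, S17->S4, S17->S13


BFS layer-by-layer from S0:
  dist 0: {S0}
  dist 1: {S11}
  dist 2: {S3}
  dist 3: {S6}
  dist 4: {S17}
  dist 5: {S4, S13}
  dist 6: {S7, S8, S16}
  dist 7: {S9, S10, S15}
  dist 8: {S2, S14}
  dist 9: {S5, S12}
  -> S12 reached at distance 9
Shortest path length = 9

9


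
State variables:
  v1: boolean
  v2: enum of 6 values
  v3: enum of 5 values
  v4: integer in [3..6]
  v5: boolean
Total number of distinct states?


State space = product of domain sizes of all variables.
Domain sizes:
  v1 (boolean): 2
  v2 (enum of 6 values): 6
  v3 (enum of 5 values): 5
  v4 (integer in [3..6]): 4
  v5 (boolean): 2
Product = 2 * 6 * 5 * 4 * 2 = 480

480


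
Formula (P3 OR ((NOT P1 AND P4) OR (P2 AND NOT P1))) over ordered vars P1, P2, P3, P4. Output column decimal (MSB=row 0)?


Formula: (P3 OR ((NOT P1 AND P4) OR (P2 AND NOT P1))) over P1, P2, P3, P4 (16 rows)
Evaluate each row (bits = P1,P2,P3,P4, MSB first):
  row 0 [0000]: (0 OR ((NOT 0 AND 0) OR (0 AND NOT 0))) -> 0
  row 1 [0001]: (0 OR ((NOT 0 AND 1) OR (0 AND NOT 0))) -> 1
  row 2 [0010]: (1 OR ((NOT 0 AND 0) OR (0 AND NOT 0))) -> 1
  row 3 [0011]: (1 OR ((NOT 0 AND 1) OR (0 AND NOT 0))) -> 1
  row 4 [0100]: (0 OR ((NOT 0 AND 0) OR (1 AND NOT 0))) -> 1
  row 5 [0101]: (0 OR ((NOT 0 AND 1) OR (1 AND NOT 0))) -> 1
  row 6 [0110]: (1 OR ((NOT 0 AND 0) OR (1 AND NOT 0))) -> 1
  row 7 [0111]: (1 OR ((NOT 0 AND 1) OR (1 AND NOT 0))) -> 1
  row 8 [1000]: (0 OR ((NOT 1 AND 0) OR (0 AND NOT 1))) -> 0
  row 9 [1001]: (0 OR ((NOT 1 AND 1) OR (0 AND NOT 1))) -> 0
  row 10 [1010]: (1 OR ((NOT 1 AND 0) OR (0 AND NOT 1))) -> 1
  row 11 [1011]: (1 OR ((NOT 1 AND 1) OR (0 AND NOT 1))) -> 1
  row 12 [1100]: (0 OR ((NOT 1 AND 0) OR (1 AND NOT 1))) -> 0
  row 13 [1101]: (0 OR ((NOT 1 AND 1) OR (1 AND NOT 1))) -> 0
  row 14 [1110]: (1 OR ((NOT 1 AND 0) OR (1 AND NOT 1))) -> 1
  row 15 [1111]: (1 OR ((NOT 1 AND 1) OR (1 AND NOT 1))) -> 1
Full result column, 4 rows per line (P1,P2 fixed per line; P3,P4 runs 00..11 left to right):
  rows 0-3 [P1,P2=00]: 0111  = hex 7
  rows 4-7 [P1,P2=01]: 1111  = hex F
  rows 8-11 [P1,P2=10]: 0011  = hex 3
  rows 12-15 [P1,P2=11]: 0011  = hex 3
Output column (row 0 .. row 15) = 0111111100110011
Output column grouped in 4s = 0111 1111 0011 0011 = 0x7F33
Convert to decimal digit by digit (value = value*16 + digit):
  7 -> 7
  7*16 + 15 (F) = 127
  127*16 + 3 = 2035
  2035*16 + 3 = 32563
Decimal = 32563

32563


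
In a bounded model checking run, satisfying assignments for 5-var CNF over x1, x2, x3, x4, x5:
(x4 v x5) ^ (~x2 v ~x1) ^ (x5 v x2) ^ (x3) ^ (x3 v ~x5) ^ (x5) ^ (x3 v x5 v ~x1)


CNF with 7 clauses over 5 vars (32 assignments).
An assignment satisfies CNF iff every clause has >=1 true literal.
Check each row (bits = x1,x2,x3,x4,x5; clause T/F shown):
  row 0 [00000]: clauses=FTFFTFT -> 0
  row 1 [00001]: clauses=TTTFFTT -> 0
  row 2 [00010]: clauses=TTFFTFT -> 0
  row 3 [00011]: clauses=TTTFFTT -> 0
  row 4 [00100]: clauses=FTFTTFT -> 0
  row 5 [00101]: clauses=TTTTTTT -> 1
  row 6 [00110]: clauses=TTFTTFT -> 0
  row 7 [00111]: clauses=TTTTTTT -> 1
  row 8 [01000]: clauses=FTTFTFT -> 0
  row 9 [01001]: clauses=TTTFFTT -> 0
  row 10 [01010]: clauses=TTTFTFT -> 0
  row 11 [01011]: clauses=TTTFFTT -> 0
  row 12 [01100]: clauses=FTTTTFT -> 0
  row 13 [01101]: clauses=TTTTTTT -> 1
  row 14 [01110]: clauses=TTTTTFT -> 0
  row 15 [01111]: clauses=TTTTTTT -> 1
  row 16 [10000]: clauses=FTFFTFF -> 0
  row 17 [10001]: clauses=TTTFFTT -> 0
  row 18 [10010]: clauses=TTFFTFF -> 0
  row 19 [10011]: clauses=TTTFFTT -> 0
  row 20 [10100]: clauses=FTFTTFT -> 0
  row 21 [10101]: clauses=TTTTTTT -> 1
  row 22 [10110]: clauses=TTFTTFT -> 0
  row 23 [10111]: clauses=TTTTTTT -> 1
  row 24 [11000]: clauses=FFTFTFF -> 0
  row 25 [11001]: clauses=TFTFFTT -> 0
  row 26 [11010]: clauses=TFTFTFF -> 0
  row 27 [11011]: clauses=TFTFFTT -> 0
  row 28 [11100]: clauses=FFTTTFT -> 0
  row 29 [11101]: clauses=TFTTTTT -> 0
  row 30 [11110]: clauses=TFTTTFT -> 0
  row 31 [11111]: clauses=TFTTTTT -> 0
Full result column, 8 rows per line (x1,x2 fixed per line; x3,x4,x5 runs 000..111 left to right):
  rows 0-7 [x1,x2=00]: 00000101  (ones: 2)
  rows 8-15 [x1,x2=01]: 00000101  (ones: 2)
  rows 16-23 [x1,x2=10]: 00000101  (ones: 2)
  rows 24-31 [x1,x2=11]: 00000000  (ones: 0)
Satisfying assignments = 2+2+2+0 = 6

6


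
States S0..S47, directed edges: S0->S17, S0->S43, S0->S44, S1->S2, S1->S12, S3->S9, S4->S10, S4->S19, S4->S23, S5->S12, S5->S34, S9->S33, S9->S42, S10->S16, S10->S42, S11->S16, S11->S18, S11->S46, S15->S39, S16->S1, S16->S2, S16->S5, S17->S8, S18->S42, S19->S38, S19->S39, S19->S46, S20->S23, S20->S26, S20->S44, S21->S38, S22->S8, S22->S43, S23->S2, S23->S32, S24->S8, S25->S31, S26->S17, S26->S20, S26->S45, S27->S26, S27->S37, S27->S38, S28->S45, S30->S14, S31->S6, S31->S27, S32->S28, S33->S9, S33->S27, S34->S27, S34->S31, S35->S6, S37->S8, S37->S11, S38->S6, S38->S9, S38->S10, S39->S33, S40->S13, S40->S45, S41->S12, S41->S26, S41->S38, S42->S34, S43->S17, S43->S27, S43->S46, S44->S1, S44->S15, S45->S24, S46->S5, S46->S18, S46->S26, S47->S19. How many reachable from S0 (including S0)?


BFS from S0:
  layer 0: {S0}
  layer 1: {S17, S43, S44}
  layer 2: {S1, S8, S15, S27, S46}
  layer 3: {S2, S5, S12, S18, S26, S37, S38, S39}
  layer 4: {S6, S9, S10, S11, S20, S33, S34, S42, S45}
  layer 5: {S16, S23, S24, S31}
  layer 6: {S32}
  layer 7: {S28}
Reachable set: {S0, S1, S2, S5, S6, S8, S9, S10, S11, S12, S15, S16, S17, S18, S20, S23, S24, S26, S27, S28, S31, S32, S33, S34, S37, S38, S39, S42, S43, S44, S45, S46}
Count = 32

32


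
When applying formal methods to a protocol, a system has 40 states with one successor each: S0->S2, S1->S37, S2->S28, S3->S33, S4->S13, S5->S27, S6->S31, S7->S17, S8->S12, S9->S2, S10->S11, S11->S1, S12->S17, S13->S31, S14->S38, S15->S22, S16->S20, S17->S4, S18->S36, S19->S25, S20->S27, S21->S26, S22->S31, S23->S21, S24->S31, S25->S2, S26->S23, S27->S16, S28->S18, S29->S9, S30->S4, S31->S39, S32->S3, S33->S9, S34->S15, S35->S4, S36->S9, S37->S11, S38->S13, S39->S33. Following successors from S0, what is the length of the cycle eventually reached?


Trace from S0 until a state repeats:
  S0 -> S2 -> S28 -> S18 -> S36 -> S9 -> S2
S2 first seen at step 1, revisited at step 6.
Cycle length = 6 - 1 = 5

5


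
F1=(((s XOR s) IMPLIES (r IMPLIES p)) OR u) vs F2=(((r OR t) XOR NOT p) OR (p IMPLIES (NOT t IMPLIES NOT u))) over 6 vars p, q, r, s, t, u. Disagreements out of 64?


F1 = (((s XOR s) IMPLIES (r IMPLIES p)) OR u)
F2 = (((r OR t) XOR NOT p) OR (p IMPLIES (NOT t IMPLIES NOT u)))
Evaluate both on each of 64 rows (bits = p,q,r,s,t,u):
  row 0 [000000]: F1=1 F2=1 -> 0
  row 1 [000001]: F1=1 F2=1 -> 0
  row 2 [000010]: F1=1 F2=1 -> 0
  row 3 [000011]: F1=1 F2=1 -> 0
  row 4 [000100]: F1=1 F2=1 -> 0
  (every remaining row is evaluated the same way; all 64 results are listed next)
Full result column, 8 rows per line (p,q,r fixed per line; s,t,u runs 000..111 left to right):
  rows 0-7 [p,q,r=000]: 00000000  (ones: 0)
  rows 8-15 [p,q,r=001]: 00000000  (ones: 0)
  rows 16-23 [p,q,r=010]: 00000000  (ones: 0)
  rows 24-31 [p,q,r=011]: 00000000  (ones: 0)
  rows 32-39 [p,q,r=100]: 01000100  (ones: 2)
  rows 40-47 [p,q,r=101]: 00000000  (ones: 0)
  rows 48-55 [p,q,r=110]: 01000100  (ones: 2)
  rows 56-63 [p,q,r=111]: 00000000  (ones: 0)
Disagreements = 0+0+0+0+2+0+2+0 = 4

4


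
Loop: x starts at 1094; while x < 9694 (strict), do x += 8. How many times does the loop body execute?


Step 1: x goes from 1094 toward 9694 by 8; the body runs while x<9694, so iterations = ceil((bound-start)/step)
Step 2: Distance=8600
Step 3: ceil(8600/8)=1075

1075


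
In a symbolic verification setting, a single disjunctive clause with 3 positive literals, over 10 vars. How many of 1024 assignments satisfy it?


Step 1: Total=2^10=1024
Step 2: Unsat when all 3 false: 2^7=128
Step 3: Sat=1024-128=896

896


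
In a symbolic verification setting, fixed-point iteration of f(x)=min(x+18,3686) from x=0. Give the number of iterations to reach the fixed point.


Step 1: x=0, cap=3686, increment=18
Step 2: x grows by 18 each step until capped at 3686; fixed point is x=3686
Step 3: iterations = ceil(3686/18) = 205

205


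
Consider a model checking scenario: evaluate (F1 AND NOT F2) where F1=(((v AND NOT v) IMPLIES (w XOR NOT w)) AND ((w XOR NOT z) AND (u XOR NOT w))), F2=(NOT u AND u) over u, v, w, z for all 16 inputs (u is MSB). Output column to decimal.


F1 = (((v AND NOT v) IMPLIES (w XOR NOT w)) AND ((w XOR NOT z) AND (u XOR NOT w)))
F2 = (NOT u AND u)
Counterexample to F1=>F2 is where F1=1 and F2=0.
Evaluate each row (bits = u,v,w,z, MSB first):
  row 0 [0000]: F1=1 F2=0 -> F1&~F2 -> 1
  row 1 [0001]: F1=0 F2=0 -> F1&~F2 -> 0
  row 2 [0010]: F1=0 F2=0 -> F1&~F2 -> 0
  row 3 [0011]: F1=0 F2=0 -> F1&~F2 -> 0
  row 4 [0100]: F1=1 F2=0 -> F1&~F2 -> 1
  row 5 [0101]: F1=0 F2=0 -> F1&~F2 -> 0
  row 6 [0110]: F1=0 F2=0 -> F1&~F2 -> 0
  row 7 [0111]: F1=0 F2=0 -> F1&~F2 -> 0
  row 8 [1000]: F1=0 F2=0 -> F1&~F2 -> 0
  row 9 [1001]: F1=0 F2=0 -> F1&~F2 -> 0
  row 10 [1010]: F1=0 F2=0 -> F1&~F2 -> 0
  row 11 [1011]: F1=1 F2=0 -> F1&~F2 -> 1
  row 12 [1100]: F1=0 F2=0 -> F1&~F2 -> 0
  row 13 [1101]: F1=0 F2=0 -> F1&~F2 -> 0
  row 14 [1110]: F1=0 F2=0 -> F1&~F2 -> 0
  row 15 [1111]: F1=1 F2=0 -> F1&~F2 -> 1
Full result column, 4 rows per line (u,v fixed per line; w,z runs 00..11 left to right):
  rows 0-3 [u,v=00]: 1000  = hex 8
  rows 4-7 [u,v=01]: 1000  = hex 8
  rows 8-11 [u,v=10]: 0001  = hex 1
  rows 12-15 [u,v=11]: 0001  = hex 1
Counterexample vector (row 0 .. row 15) = 1000100000010001
Output column grouped in 4s = 1000 1000 0001 0001 = 0x8811
Convert to decimal digit by digit (value = value*16 + digit):
  8 -> 8
  8*16 + 8 = 136
  136*16 + 1 = 2177
  2177*16 + 1 = 34833
Decimal = 34833

34833
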